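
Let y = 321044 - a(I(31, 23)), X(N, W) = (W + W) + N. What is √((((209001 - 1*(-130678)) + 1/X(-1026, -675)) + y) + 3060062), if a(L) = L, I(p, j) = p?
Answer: √583473759198/396 ≈ 1928.9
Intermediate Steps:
X(N, W) = N + 2*W (X(N, W) = 2*W + N = N + 2*W)
y = 321013 (y = 321044 - 1*31 = 321044 - 31 = 321013)
√((((209001 - 1*(-130678)) + 1/X(-1026, -675)) + y) + 3060062) = √((((209001 - 1*(-130678)) + 1/(-1026 + 2*(-675))) + 321013) + 3060062) = √((((209001 + 130678) + 1/(-1026 - 1350)) + 321013) + 3060062) = √(((339679 + 1/(-2376)) + 321013) + 3060062) = √(((339679 - 1/2376) + 321013) + 3060062) = √((807077303/2376 + 321013) + 3060062) = √(1569804191/2376 + 3060062) = √(8840511503/2376) = √583473759198/396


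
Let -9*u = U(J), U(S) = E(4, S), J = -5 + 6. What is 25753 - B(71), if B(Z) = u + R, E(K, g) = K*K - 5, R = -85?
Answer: 232553/9 ≈ 25839.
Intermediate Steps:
J = 1
E(K, g) = -5 + K² (E(K, g) = K² - 5 = -5 + K²)
U(S) = 11 (U(S) = -5 + 4² = -5 + 16 = 11)
u = -11/9 (u = -⅑*11 = -11/9 ≈ -1.2222)
B(Z) = -776/9 (B(Z) = -11/9 - 85 = -776/9)
25753 - B(71) = 25753 - 1*(-776/9) = 25753 + 776/9 = 232553/9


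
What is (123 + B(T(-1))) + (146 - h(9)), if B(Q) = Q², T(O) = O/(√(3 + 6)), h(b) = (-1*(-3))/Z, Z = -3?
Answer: 2431/9 ≈ 270.11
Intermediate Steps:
h(b) = -1 (h(b) = -1*(-3)/(-3) = 3*(-⅓) = -1)
T(O) = O/3 (T(O) = O/(√9) = O/3)
(123 + B(T(-1))) + (146 - h(9)) = (123 + ((⅓)*(-1))²) + (146 - 1*(-1)) = (123 + (-⅓)²) + (146 + 1) = (123 + ⅑) + 147 = 1108/9 + 147 = 2431/9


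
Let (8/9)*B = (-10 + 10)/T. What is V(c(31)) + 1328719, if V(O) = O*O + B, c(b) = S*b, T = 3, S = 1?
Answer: 1329680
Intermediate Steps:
B = 0 (B = 9*((-10 + 10)/3)/8 = 9*(0*(⅓))/8 = (9/8)*0 = 0)
c(b) = b (c(b) = 1*b = b)
V(O) = O² (V(O) = O*O + 0 = O² + 0 = O²)
V(c(31)) + 1328719 = 31² + 1328719 = 961 + 1328719 = 1329680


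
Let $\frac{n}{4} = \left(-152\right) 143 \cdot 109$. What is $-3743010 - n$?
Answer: $5733886$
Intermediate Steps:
$n = -9476896$ ($n = 4 \left(-152\right) 143 \cdot 109 = 4 \left(\left(-21736\right) 109\right) = 4 \left(-2369224\right) = -9476896$)
$-3743010 - n = -3743010 - -9476896 = -3743010 + 9476896 = 5733886$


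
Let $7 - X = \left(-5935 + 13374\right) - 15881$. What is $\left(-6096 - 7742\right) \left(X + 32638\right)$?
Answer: $-568561906$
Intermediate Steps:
$X = 8449$ ($X = 7 - \left(\left(-5935 + 13374\right) - 15881\right) = 7 - \left(7439 - 15881\right) = 7 - -8442 = 7 + 8442 = 8449$)
$\left(-6096 - 7742\right) \left(X + 32638\right) = \left(-6096 - 7742\right) \left(8449 + 32638\right) = \left(-6096 - 7742\right) 41087 = \left(-13838\right) 41087 = -568561906$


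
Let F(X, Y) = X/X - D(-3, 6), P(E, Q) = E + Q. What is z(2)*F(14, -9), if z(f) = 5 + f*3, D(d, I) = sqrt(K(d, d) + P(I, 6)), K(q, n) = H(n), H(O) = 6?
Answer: 11 - 33*sqrt(2) ≈ -35.669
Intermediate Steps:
K(q, n) = 6
D(d, I) = sqrt(12 + I) (D(d, I) = sqrt(6 + (I + 6)) = sqrt(6 + (6 + I)) = sqrt(12 + I))
z(f) = 5 + 3*f
F(X, Y) = 1 - 3*sqrt(2) (F(X, Y) = X/X - sqrt(12 + 6) = 1 - sqrt(18) = 1 - 3*sqrt(2))
z(2)*F(14, -9) = (5 + 3*2)*(1 - 3*sqrt(2)) = (5 + 6)*(1 - 3*sqrt(2)) = 11*(1 - 3*sqrt(2)) = 11 - 33*sqrt(2)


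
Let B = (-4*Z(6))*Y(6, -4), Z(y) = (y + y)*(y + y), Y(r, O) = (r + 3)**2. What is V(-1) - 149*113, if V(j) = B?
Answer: -63493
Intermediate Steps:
Y(r, O) = (3 + r)**2
Z(y) = 4*y**2 (Z(y) = (2*y)*(2*y) = 4*y**2)
B = -46656 (B = (-16*6**2)*(3 + 6)**2 = -16*36*9**2 = -4*144*81 = -576*81 = -46656)
V(j) = -46656
V(-1) - 149*113 = -46656 - 149*113 = -46656 - 16837 = -63493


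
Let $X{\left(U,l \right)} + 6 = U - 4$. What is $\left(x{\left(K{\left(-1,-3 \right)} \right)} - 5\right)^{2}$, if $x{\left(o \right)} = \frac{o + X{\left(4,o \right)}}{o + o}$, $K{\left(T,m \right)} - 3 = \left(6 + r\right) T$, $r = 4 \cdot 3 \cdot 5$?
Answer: $\frac{34969}{1764} \approx 19.824$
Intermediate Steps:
$X{\left(U,l \right)} = -10 + U$ ($X{\left(U,l \right)} = -6 + \left(U - 4\right) = -6 + \left(-4 + U\right) = -10 + U$)
$r = 60$ ($r = 12 \cdot 5 = 60$)
$K{\left(T,m \right)} = 3 + 66 T$ ($K{\left(T,m \right)} = 3 + \left(6 + 60\right) T = 3 + 66 T$)
$x{\left(o \right)} = \frac{-6 + o}{2 o}$ ($x{\left(o \right)} = \frac{o + \left(-10 + 4\right)}{o + o} = \frac{o - 6}{2 o} = \left(-6 + o\right) \frac{1}{2 o} = \frac{-6 + o}{2 o}$)
$\left(x{\left(K{\left(-1,-3 \right)} \right)} - 5\right)^{2} = \left(\frac{-6 + \left(3 + 66 \left(-1\right)\right)}{2 \left(3 + 66 \left(-1\right)\right)} - 5\right)^{2} = \left(\frac{-6 + \left(3 - 66\right)}{2 \left(3 - 66\right)} - 5\right)^{2} = \left(\frac{-6 - 63}{2 \left(-63\right)} - 5\right)^{2} = \left(\frac{1}{2} \left(- \frac{1}{63}\right) \left(-69\right) - 5\right)^{2} = \left(\frac{23}{42} - 5\right)^{2} = \left(- \frac{187}{42}\right)^{2} = \frac{34969}{1764}$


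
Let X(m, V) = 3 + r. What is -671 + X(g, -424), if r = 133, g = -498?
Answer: -535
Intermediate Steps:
X(m, V) = 136 (X(m, V) = 3 + 133 = 136)
-671 + X(g, -424) = -671 + 136 = -535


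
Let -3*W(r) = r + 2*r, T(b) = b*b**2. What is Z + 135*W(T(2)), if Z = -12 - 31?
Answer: -1123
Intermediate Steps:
Z = -43
T(b) = b**3
W(r) = -r (W(r) = -(r + 2*r)/3 = -r)
Z + 135*W(T(2)) = -43 + 135*(-1*2**3) = -43 + 135*(-1*8) = -43 + 135*(-8) = -43 - 1080 = -1123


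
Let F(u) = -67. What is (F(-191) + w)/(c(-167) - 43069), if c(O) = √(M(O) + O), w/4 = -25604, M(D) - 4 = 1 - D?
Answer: 4413840327/1854938756 + 102483*√5/1854938756 ≈ 2.3796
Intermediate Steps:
M(D) = 5 - D (M(D) = 4 + (1 - D) = 5 - D)
w = -102416 (w = 4*(-25604) = -102416)
c(O) = √5 (c(O) = √((5 - O) + O) = √5)
(F(-191) + w)/(c(-167) - 43069) = (-67 - 102416)/(√5 - 43069) = -102483/(-43069 + √5)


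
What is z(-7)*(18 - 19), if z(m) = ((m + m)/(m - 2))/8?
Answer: -7/36 ≈ -0.19444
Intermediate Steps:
z(m) = m/(4*(-2 + m)) (z(m) = ((2*m)/(-2 + m))*(⅛) = (2*m/(-2 + m))*(⅛) = m/(4*(-2 + m)))
z(-7)*(18 - 19) = ((¼)*(-7)/(-2 - 7))*(18 - 19) = ((¼)*(-7)/(-9))*(-1) = ((¼)*(-7)*(-⅑))*(-1) = (7/36)*(-1) = -7/36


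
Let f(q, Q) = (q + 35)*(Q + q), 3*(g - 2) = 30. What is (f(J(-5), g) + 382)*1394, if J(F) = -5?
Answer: 825248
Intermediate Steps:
g = 12 (g = 2 + (⅓)*30 = 2 + 10 = 12)
f(q, Q) = (35 + q)*(Q + q)
(f(J(-5), g) + 382)*1394 = (((-5)² + 35*12 + 35*(-5) + 12*(-5)) + 382)*1394 = ((25 + 420 - 175 - 60) + 382)*1394 = (210 + 382)*1394 = 592*1394 = 825248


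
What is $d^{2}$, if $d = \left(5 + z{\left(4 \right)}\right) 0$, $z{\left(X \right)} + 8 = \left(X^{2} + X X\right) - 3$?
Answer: $0$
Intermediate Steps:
$z{\left(X \right)} = -11 + 2 X^{2}$ ($z{\left(X \right)} = -8 - \left(3 - X^{2} - X X\right) = -8 + \left(\left(X^{2} + X^{2}\right) - 3\right) = -8 + \left(2 X^{2} - 3\right) = -8 + \left(-3 + 2 X^{2}\right) = -11 + 2 X^{2}$)
$d = 0$ ($d = \left(5 - \left(11 - 2 \cdot 4^{2}\right)\right) 0 = \left(5 + \left(-11 + 2 \cdot 16\right)\right) 0 = \left(5 + \left(-11 + 32\right)\right) 0 = \left(5 + 21\right) 0 = 26 \cdot 0 = 0$)
$d^{2} = 0^{2} = 0$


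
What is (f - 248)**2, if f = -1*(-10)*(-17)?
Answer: 174724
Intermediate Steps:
f = -170 (f = 10*(-17) = -170)
(f - 248)**2 = (-170 - 248)**2 = (-418)**2 = 174724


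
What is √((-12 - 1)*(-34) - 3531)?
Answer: I*√3089 ≈ 55.579*I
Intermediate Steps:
√((-12 - 1)*(-34) - 3531) = √(-13*(-34) - 3531) = √(442 - 3531) = √(-3089) = I*√3089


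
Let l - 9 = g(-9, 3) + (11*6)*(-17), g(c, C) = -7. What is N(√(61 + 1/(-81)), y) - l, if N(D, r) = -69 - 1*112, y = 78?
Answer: 939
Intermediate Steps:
l = -1120 (l = 9 + (-7 + (11*6)*(-17)) = 9 + (-7 + 66*(-17)) = 9 + (-7 - 1122) = 9 - 1129 = -1120)
N(D, r) = -181 (N(D, r) = -69 - 112 = -181)
N(√(61 + 1/(-81)), y) - l = -181 - 1*(-1120) = -181 + 1120 = 939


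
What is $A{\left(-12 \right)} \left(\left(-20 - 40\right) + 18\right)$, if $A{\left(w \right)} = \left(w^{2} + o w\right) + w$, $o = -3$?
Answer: $-7056$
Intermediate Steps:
$A{\left(w \right)} = w^{2} - 2 w$ ($A{\left(w \right)} = \left(w^{2} - 3 w\right) + w = w^{2} - 2 w$)
$A{\left(-12 \right)} \left(\left(-20 - 40\right) + 18\right) = - 12 \left(-2 - 12\right) \left(\left(-20 - 40\right) + 18\right) = \left(-12\right) \left(-14\right) \left(-60 + 18\right) = 168 \left(-42\right) = -7056$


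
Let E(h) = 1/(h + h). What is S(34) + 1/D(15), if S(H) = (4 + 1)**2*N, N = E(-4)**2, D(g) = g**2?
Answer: 5689/14400 ≈ 0.39507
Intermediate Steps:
E(h) = 1/(2*h)
N = 1/64 (N = ((1/2)/(-4))**2 = ((1/2)*(-1/4))**2 = (-1/8)**2 = 1/64 ≈ 0.015625)
S(H) = 25/64 (S(H) = (4 + 1)**2*(1/64) = 5**2*(1/64) = 25*(1/64) = 25/64)
S(34) + 1/D(15) = 25/64 + 1/(15**2) = 25/64 + 1/225 = 5689/14400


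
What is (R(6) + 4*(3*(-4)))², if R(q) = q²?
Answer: 144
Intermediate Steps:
(R(6) + 4*(3*(-4)))² = (6² + 4*(3*(-4)))² = (36 + 4*(-12))² = (36 - 48)² = (-12)² = 144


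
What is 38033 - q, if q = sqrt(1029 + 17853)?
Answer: 38033 - 3*sqrt(2098) ≈ 37896.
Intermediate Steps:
q = 3*sqrt(2098) (q = sqrt(18882) = 3*sqrt(2098) ≈ 137.41)
38033 - q = 38033 - 3*sqrt(2098)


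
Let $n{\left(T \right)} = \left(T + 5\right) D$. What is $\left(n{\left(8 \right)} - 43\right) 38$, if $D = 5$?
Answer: $836$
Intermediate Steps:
$n{\left(T \right)} = 25 + 5 T$ ($n{\left(T \right)} = \left(T + 5\right) 5 = \left(5 + T\right) 5 = 25 + 5 T$)
$\left(n{\left(8 \right)} - 43\right) 38 = \left(\left(25 + 5 \cdot 8\right) - 43\right) 38 = \left(\left(25 + 40\right) - 43\right) 38 = \left(65 - 43\right) 38 = 22 \cdot 38 = 836$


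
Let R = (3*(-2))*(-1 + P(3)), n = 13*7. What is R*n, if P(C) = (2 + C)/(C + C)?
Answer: 91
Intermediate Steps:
P(C) = (2 + C)/(2*C) (P(C) = (2 + C)/((2*C)) = (2 + C)*(1/(2*C)) = (2 + C)/(2*C))
n = 91
R = 1 (R = (3*(-2))*(-1 + (½)*(2 + 3)/3) = -6*(-1 + (½)*(⅓)*5) = -6*(-1 + ⅚) = -6*(-⅙) = 1)
R*n = 1*91 = 91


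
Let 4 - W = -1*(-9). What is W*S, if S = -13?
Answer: 65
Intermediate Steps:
W = -5 (W = 4 - (-1)*(-9) = 4 - 1*9 = 4 - 9 = -5)
W*S = -5*(-13) = 65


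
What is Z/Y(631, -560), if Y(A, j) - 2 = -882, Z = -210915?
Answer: 42183/176 ≈ 239.68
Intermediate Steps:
Y(A, j) = -880 (Y(A, j) = 2 - 882 = -880)
Z/Y(631, -560) = -210915/(-880) = -210915*(-1/880) = 42183/176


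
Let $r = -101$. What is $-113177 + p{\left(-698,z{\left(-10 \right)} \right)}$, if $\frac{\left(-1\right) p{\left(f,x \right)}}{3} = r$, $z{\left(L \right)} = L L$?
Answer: $-112874$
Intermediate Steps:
$z{\left(L \right)} = L^{2}$
$p{\left(f,x \right)} = 303$ ($p{\left(f,x \right)} = \left(-3\right) \left(-101\right) = 303$)
$-113177 + p{\left(-698,z{\left(-10 \right)} \right)} = -113177 + 303 = -112874$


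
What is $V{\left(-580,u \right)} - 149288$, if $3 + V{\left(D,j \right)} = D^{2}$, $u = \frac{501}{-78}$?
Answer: $187109$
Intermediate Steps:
$u = - \frac{167}{26}$ ($u = 501 \left(- \frac{1}{78}\right) = - \frac{167}{26} \approx -6.4231$)
$V{\left(D,j \right)} = -3 + D^{2}$
$V{\left(-580,u \right)} - 149288 = \left(-3 + \left(-580\right)^{2}\right) - 149288 = \left(-3 + 336400\right) - 149288 = 336397 - 149288 = 187109$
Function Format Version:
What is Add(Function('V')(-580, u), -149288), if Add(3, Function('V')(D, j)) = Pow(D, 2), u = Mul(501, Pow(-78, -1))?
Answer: 187109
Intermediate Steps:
u = Rational(-167, 26) (u = Mul(501, Rational(-1, 78)) = Rational(-167, 26) ≈ -6.4231)
Function('V')(D, j) = Add(-3, Pow(D, 2))
Add(Function('V')(-580, u), -149288) = Add(Add(-3, Pow(-580, 2)), -149288) = Add(Add(-3, 336400), -149288) = Add(336397, -149288) = 187109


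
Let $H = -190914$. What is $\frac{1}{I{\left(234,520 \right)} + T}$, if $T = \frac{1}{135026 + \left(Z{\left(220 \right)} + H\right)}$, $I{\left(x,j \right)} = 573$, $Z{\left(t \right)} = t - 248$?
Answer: $\frac{55916}{32039867} \approx 0.0017452$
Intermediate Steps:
$Z{\left(t \right)} = -248 + t$ ($Z{\left(t \right)} = t - 248 = -248 + t$)
$T = - \frac{1}{55916}$ ($T = \frac{1}{135026 + \left(\left(-248 + 220\right) - 190914\right)} = \frac{1}{135026 - 190942} = \frac{1}{-55916} = - \frac{1}{55916} \approx -1.7884 \cdot 10^{-5}$)
$\frac{1}{I{\left(234,520 \right)} + T} = \frac{1}{573 - \frac{1}{55916}} = \frac{1}{\frac{32039867}{55916}} = \frac{55916}{32039867}$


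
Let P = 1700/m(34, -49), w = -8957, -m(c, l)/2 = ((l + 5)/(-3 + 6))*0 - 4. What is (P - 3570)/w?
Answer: 6715/17914 ≈ 0.37485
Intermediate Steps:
m(c, l) = 8 (m(c, l) = -2*(((l + 5)/(-3 + 6))*0 - 4) = -2*(((5 + l)/3)*0 - 4) = -2*(((5 + l)*(1/3))*0 - 4) = -2*((5/3 + l/3)*0 - 4) = -2*(0 - 4) = -2*(-4) = 8)
P = 425/2 (P = 1700/8 = 1700*(1/8) = 425/2 ≈ 212.50)
(P - 3570)/w = (425/2 - 3570)/(-8957) = -6715/2*(-1/8957) = 6715/17914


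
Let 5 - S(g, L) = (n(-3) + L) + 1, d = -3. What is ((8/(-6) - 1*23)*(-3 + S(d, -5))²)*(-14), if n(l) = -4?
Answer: 102200/3 ≈ 34067.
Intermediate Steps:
S(g, L) = 8 - L (S(g, L) = 5 - ((-4 + L) + 1) = 5 - (-3 + L) = 5 + (3 - L) = 8 - L)
((8/(-6) - 1*23)*(-3 + S(d, -5))²)*(-14) = ((8/(-6) - 1*23)*(-3 + (8 - 1*(-5)))²)*(-14) = ((8*(-⅙) - 23)*(-3 + (8 + 5))²)*(-14) = ((-4/3 - 23)*(-3 + 13)²)*(-14) = -73/3*10²*(-14) = -73/3*100*(-14) = -7300/3*(-14) = 102200/3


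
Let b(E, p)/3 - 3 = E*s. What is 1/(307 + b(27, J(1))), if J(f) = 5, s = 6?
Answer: 1/802 ≈ 0.0012469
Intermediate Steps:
b(E, p) = 9 + 18*E (b(E, p) = 9 + 3*(E*6) = 9 + 3*(6*E) = 9 + 18*E)
1/(307 + b(27, J(1))) = 1/(307 + (9 + 18*27)) = 1/(307 + (9 + 486)) = 1/(307 + 495) = 1/802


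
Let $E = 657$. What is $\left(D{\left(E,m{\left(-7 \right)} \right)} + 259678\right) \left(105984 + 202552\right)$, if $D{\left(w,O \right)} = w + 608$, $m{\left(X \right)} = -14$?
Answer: $80510309448$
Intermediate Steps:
$D{\left(w,O \right)} = 608 + w$
$\left(D{\left(E,m{\left(-7 \right)} \right)} + 259678\right) \left(105984 + 202552\right) = \left(\left(608 + 657\right) + 259678\right) \left(105984 + 202552\right) = \left(1265 + 259678\right) 308536 = 260943 \cdot 308536 = 80510309448$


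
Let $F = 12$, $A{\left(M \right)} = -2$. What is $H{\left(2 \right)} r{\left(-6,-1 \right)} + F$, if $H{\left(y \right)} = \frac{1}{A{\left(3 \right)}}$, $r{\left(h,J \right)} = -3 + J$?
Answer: $14$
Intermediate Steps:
$H{\left(y \right)} = - \frac{1}{2}$ ($H{\left(y \right)} = \frac{1}{-2} = - \frac{1}{2}$)
$H{\left(2 \right)} r{\left(-6,-1 \right)} + F = - \frac{-3 - 1}{2} + 12 = \left(- \frac{1}{2}\right) \left(-4\right) + 12 = 2 + 12 = 14$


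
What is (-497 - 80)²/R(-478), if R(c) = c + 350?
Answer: -332929/128 ≈ -2601.0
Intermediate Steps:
R(c) = 350 + c
(-497 - 80)²/R(-478) = (-497 - 80)²/(350 - 478) = (-577)²/(-128) = 332929*(-1/128) = -332929/128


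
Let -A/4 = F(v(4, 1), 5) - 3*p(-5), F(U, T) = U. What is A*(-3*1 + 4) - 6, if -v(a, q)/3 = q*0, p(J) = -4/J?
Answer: 18/5 ≈ 3.6000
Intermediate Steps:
v(a, q) = 0 (v(a, q) = -3*q*0 = -3*0 = 0)
A = 48/5 (A = -4*(0 - (-12)/(-5)) = -4*(0 - (-12)*(-1)/5) = -4*(0 - 3*⅘) = -4*(0 - 12/5) = -4*(-12/5) = 48/5 ≈ 9.6000)
A*(-3*1 + 4) - 6 = 48*(-3*1 + 4)/5 - 6 = 48*(-3 + 4)/5 - 6 = (48/5)*1 - 6 = 48/5 - 6 = 18/5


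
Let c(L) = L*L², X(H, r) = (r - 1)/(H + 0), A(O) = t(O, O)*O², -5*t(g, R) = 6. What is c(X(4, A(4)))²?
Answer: 1061520150601/64000000 ≈ 16586.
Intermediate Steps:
t(g, R) = -6/5 (t(g, R) = -⅕*6 = -6/5)
A(O) = -6*O²/5
X(H, r) = (-1 + r)/H
c(L) = L³
c(X(4, A(4)))² = (((-1 - 6/5*4²)/4)³)² = (((-1 - 6/5*16)/4)³)² = (((-1 - 96/5)/4)³)² = (((¼)*(-101/5))³)² = ((-101/20)³)² = (-1030301/8000)² = 1061520150601/64000000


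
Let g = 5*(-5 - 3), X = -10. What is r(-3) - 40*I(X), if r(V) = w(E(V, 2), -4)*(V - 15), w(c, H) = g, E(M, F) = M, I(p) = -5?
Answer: 920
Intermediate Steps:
g = -40 (g = 5*(-8) = -40)
w(c, H) = -40
r(V) = 600 - 40*V (r(V) = -40*(V - 15) = -40*(-15 + V) = 600 - 40*V)
r(-3) - 40*I(X) = (600 - 40*(-3)) - 40*(-5) = (600 + 120) + 200 = 720 + 200 = 920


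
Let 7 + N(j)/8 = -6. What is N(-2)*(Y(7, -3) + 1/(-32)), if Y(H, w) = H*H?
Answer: -20371/4 ≈ -5092.8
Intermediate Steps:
Y(H, w) = H²
N(j) = -104 (N(j) = -56 + 8*(-6) = -56 - 48 = -104)
N(-2)*(Y(7, -3) + 1/(-32)) = -104*(7² + 1/(-32)) = -104*(49 - 1/32) = -104*1567/32 = -20371/4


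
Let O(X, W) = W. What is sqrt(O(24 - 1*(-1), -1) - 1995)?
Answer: 2*I*sqrt(499) ≈ 44.677*I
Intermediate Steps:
sqrt(O(24 - 1*(-1), -1) - 1995) = sqrt(-1 - 1995) = sqrt(-1996) = 2*I*sqrt(499)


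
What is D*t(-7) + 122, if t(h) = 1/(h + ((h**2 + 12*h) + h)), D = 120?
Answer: 5858/49 ≈ 119.55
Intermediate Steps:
t(h) = 1/(h**2 + 14*h) (t(h) = 1/(h + (h**2 + 13*h)) = 1/(h**2 + 14*h))
D*t(-7) + 122 = 120*(1/((-7)*(14 - 7))) + 122 = 120*(-1/7/7) + 122 = 120*(-1/7*1/7) + 122 = 120*(-1/49) + 122 = -120/49 + 122 = 5858/49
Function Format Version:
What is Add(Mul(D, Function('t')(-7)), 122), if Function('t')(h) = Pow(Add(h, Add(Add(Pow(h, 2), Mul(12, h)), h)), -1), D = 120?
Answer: Rational(5858, 49) ≈ 119.55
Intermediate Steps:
Function('t')(h) = Pow(Add(Pow(h, 2), Mul(14, h)), -1) (Function('t')(h) = Pow(Add(h, Add(Pow(h, 2), Mul(13, h))), -1) = Pow(Add(Pow(h, 2), Mul(14, h)), -1))
Add(Mul(D, Function('t')(-7)), 122) = Add(Mul(120, Mul(Pow(-7, -1), Pow(Add(14, -7), -1))), 122) = Add(Mul(120, Mul(Rational(-1, 7), Pow(7, -1))), 122) = Add(Mul(120, Mul(Rational(-1, 7), Rational(1, 7))), 122) = Add(Mul(120, Rational(-1, 49)), 122) = Add(Rational(-120, 49), 122) = Rational(5858, 49)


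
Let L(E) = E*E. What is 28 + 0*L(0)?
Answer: 28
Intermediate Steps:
L(E) = E²
28 + 0*L(0) = 28 + 0*0² = 28 + 0*0 = 28 + 0 = 28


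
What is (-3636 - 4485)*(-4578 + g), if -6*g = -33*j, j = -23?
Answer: 76410489/2 ≈ 3.8205e+7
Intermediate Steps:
g = -253/2 (g = -(-11)*(-23)/2 = -⅙*759 = -253/2 ≈ -126.50)
(-3636 - 4485)*(-4578 + g) = (-3636 - 4485)*(-4578 - 253/2) = -8121*(-9409/2) = 76410489/2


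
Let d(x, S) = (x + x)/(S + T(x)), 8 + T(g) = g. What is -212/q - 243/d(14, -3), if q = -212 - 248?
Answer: -82351/3220 ≈ -25.575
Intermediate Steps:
q = -460
T(g) = -8 + g
d(x, S) = 2*x/(-8 + S + x) (d(x, S) = (x + x)/(S + (-8 + x)) = (2*x)/(-8 + S + x) = 2*x/(-8 + S + x))
-212/q - 243/d(14, -3) = -212/(-460) - 243/(2*14/(-8 - 3 + 14)) = -212*(-1/460) - 243/(2*14/3) = 53/115 - 243/(2*14*(⅓)) = 53/115 - 243/28/3 = 53/115 - 243*3/28 = 53/115 - 729/28 = -82351/3220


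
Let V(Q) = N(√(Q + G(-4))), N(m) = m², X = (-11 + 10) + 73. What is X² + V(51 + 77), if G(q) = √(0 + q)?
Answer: 5312 + 2*I ≈ 5312.0 + 2.0*I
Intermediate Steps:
G(q) = √q
X = 72 (X = -1 + 73 = 72)
V(Q) = Q + 2*I (V(Q) = (√(Q + √(-4)))² = (√(Q + 2*I))² = Q + 2*I)
X² + V(51 + 77) = 72² + ((51 + 77) + 2*I) = 5184 + (128 + 2*I) = 5312 + 2*I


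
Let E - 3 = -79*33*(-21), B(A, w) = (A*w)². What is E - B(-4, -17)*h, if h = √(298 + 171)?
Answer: 54750 - 4624*√469 ≈ -45389.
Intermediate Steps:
B(A, w) = A²*w²
h = √469 ≈ 21.656
E = 54750 (E = 3 - 79*33*(-21) = 3 - 2607*(-21) = 3 + 54747 = 54750)
E - B(-4, -17)*h = 54750 - (-4)²*(-17)²*√469 = 54750 - 16*289*√469 = 54750 - 4624*√469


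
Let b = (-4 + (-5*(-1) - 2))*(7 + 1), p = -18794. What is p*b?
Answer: 150352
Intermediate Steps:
b = -8 (b = (-4 + (5 - 2))*8 = (-4 + 3)*8 = -1*8 = -8)
p*b = -18794*(-8) = 150352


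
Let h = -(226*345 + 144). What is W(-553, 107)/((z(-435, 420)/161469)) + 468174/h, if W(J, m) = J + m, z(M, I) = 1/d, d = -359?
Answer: 336586032481825/13019 ≈ 2.5853e+10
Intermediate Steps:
z(M, I) = -1/359 (z(M, I) = 1/(-359) = -1/359)
h = -78114 (h = -(77970 + 144) = -1*78114 = -78114)
W(-553, 107)/((z(-435, 420)/161469)) + 468174/h = (-553 + 107)/((-1/359/161469)) + 468174/(-78114) = -446/((-1/359*1/161469)) + 468174*(-1/78114) = -446/(-1/57967371) - 78029/13019 = -446*(-57967371) - 78029/13019 = 25853447466 - 78029/13019 = 336586032481825/13019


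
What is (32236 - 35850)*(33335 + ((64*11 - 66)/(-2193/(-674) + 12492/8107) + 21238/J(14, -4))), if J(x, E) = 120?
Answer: -10618434662277403/87327530 ≈ -1.2159e+8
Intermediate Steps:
(32236 - 35850)*(33335 + ((64*11 - 66)/(-2193/(-674) + 12492/8107) + 21238/J(14, -4))) = (32236 - 35850)*(33335 + ((64*11 - 66)/(-2193/(-674) + 12492/8107) + 21238/120)) = -3614*(33335 + ((704 - 66)/(-2193*(-1/674) + 12492*(1/8107)) + 21238*(1/120))) = -3614*(33335 + (638/(2193/674 + 12492/8107) + 10619/60)) = -3614*(33335 + (638/(26198259/5464118) + 10619/60)) = -3614*(33335 + (638*(5464118/26198259) + 10619/60)) = -3614*(33335 + (3486107284/26198259 + 10619/60)) = -3614*(33335 + 54151749929/174655060) = -3614*5876278175029/174655060 = -10618434662277403/87327530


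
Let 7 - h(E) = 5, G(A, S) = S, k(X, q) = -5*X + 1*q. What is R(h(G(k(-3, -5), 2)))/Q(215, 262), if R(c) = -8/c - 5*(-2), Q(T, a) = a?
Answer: 3/131 ≈ 0.022901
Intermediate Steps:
k(X, q) = q - 5*X (k(X, q) = -5*X + q = q - 5*X)
h(E) = 2 (h(E) = 7 - 1*5 = 7 - 5 = 2)
R(c) = 10 - 8/c (R(c) = -8/c + 10 = 10 - 8/c)
R(h(G(k(-3, -5), 2)))/Q(215, 262) = (10 - 8/2)/262 = (10 - 8*1/2)*(1/262) = (10 - 4)*(1/262) = 6*(1/262) = 3/131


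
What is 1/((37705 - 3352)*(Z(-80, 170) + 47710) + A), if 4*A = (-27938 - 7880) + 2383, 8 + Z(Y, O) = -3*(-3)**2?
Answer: 4/6551083665 ≈ 6.1059e-10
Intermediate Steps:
Z(Y, O) = -35 (Z(Y, O) = -8 - 3*(-3)**2 = -8 - 3*9 = -8 - 27 = -35)
A = -33435/4 (A = ((-27938 - 7880) + 2383)/4 = (-35818 + 2383)/4 = (1/4)*(-33435) = -33435/4 ≈ -8358.8)
1/((37705 - 3352)*(Z(-80, 170) + 47710) + A) = 1/((37705 - 3352)*(-35 + 47710) - 33435/4) = 1/(34353*47675 - 33435/4) = 1/(1637779275 - 33435/4) = 1/(6551083665/4) = 4/6551083665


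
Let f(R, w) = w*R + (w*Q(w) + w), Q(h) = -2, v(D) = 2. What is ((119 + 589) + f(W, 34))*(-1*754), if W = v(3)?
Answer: -559468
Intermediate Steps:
W = 2
f(R, w) = -w + R*w (f(R, w) = w*R + (w*(-2) + w) = R*w + (-2*w + w) = R*w - w = -w + R*w)
((119 + 589) + f(W, 34))*(-1*754) = ((119 + 589) + 34*(-1 + 2))*(-1*754) = (708 + 34*1)*(-754) = (708 + 34)*(-754) = 742*(-754) = -559468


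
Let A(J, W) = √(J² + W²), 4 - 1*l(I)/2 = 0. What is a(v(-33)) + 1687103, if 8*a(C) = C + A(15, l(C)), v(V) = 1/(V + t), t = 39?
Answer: 80981047/48 ≈ 1.6871e+6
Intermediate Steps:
l(I) = 8 (l(I) = 8 - 2*0 = 8 + 0 = 8)
v(V) = 1/(39 + V) (v(V) = 1/(V + 39) = 1/(39 + V))
a(C) = 17/8 + C/8 (a(C) = (C + √(15² + 8²))/8 = (C + √(225 + 64))/8 = (C + √289)/8 = (C + 17)/8 = (17 + C)/8 = 17/8 + C/8)
a(v(-33)) + 1687103 = (17/8 + 1/(8*(39 - 33))) + 1687103 = (17/8 + (⅛)/6) + 1687103 = (17/8 + (⅛)*(⅙)) + 1687103 = (17/8 + 1/48) + 1687103 = 103/48 + 1687103 = 80981047/48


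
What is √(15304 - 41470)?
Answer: 7*I*√534 ≈ 161.76*I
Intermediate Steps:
√(15304 - 41470) = √(-26166) = 7*I*√534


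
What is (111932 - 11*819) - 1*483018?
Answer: -380095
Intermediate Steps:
(111932 - 11*819) - 1*483018 = (111932 - 1*9009) - 483018 = (111932 - 9009) - 483018 = 102923 - 483018 = -380095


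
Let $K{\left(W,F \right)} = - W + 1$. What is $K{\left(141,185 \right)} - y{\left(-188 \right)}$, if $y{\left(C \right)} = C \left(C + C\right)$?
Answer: $-70828$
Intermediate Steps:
$y{\left(C \right)} = 2 C^{2}$ ($y{\left(C \right)} = C 2 C = 2 C^{2}$)
$K{\left(W,F \right)} = 1 - W$
$K{\left(141,185 \right)} - y{\left(-188 \right)} = \left(1 - 141\right) - 2 \left(-188\right)^{2} = \left(1 - 141\right) - 2 \cdot 35344 = -140 - 70688 = -70828$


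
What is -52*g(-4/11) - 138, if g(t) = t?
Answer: -1310/11 ≈ -119.09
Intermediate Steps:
-52*g(-4/11) - 138 = -(-208)/11 - 138 = -52*(-4/11) - 138 = 208/11 - 138 = -1310/11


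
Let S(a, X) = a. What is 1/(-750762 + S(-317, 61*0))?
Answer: -1/751079 ≈ -1.3314e-6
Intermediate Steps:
1/(-750762 + S(-317, 61*0)) = 1/(-750762 - 317) = 1/(-751079) = -1/751079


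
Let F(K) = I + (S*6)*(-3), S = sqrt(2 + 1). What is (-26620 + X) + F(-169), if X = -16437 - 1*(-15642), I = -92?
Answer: -27507 - 18*sqrt(3) ≈ -27538.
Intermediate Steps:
S = sqrt(3) ≈ 1.7320
X = -795 (X = -16437 + 15642 = -795)
F(K) = -92 - 18*sqrt(3) (F(K) = -92 + (sqrt(3)*6)*(-3) = -92 + (6*sqrt(3))*(-3) = -92 - 18*sqrt(3))
(-26620 + X) + F(-169) = (-26620 - 795) + (-92 - 18*sqrt(3)) = -27415 + (-92 - 18*sqrt(3)) = -27507 - 18*sqrt(3)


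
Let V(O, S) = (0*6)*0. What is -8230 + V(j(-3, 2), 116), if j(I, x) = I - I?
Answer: -8230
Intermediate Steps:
j(I, x) = 0
V(O, S) = 0 (V(O, S) = 0*0 = 0)
-8230 + V(j(-3, 2), 116) = -8230 + 0 = -8230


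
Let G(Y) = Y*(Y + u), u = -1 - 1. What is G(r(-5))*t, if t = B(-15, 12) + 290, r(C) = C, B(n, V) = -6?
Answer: 9940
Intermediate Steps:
u = -2
G(Y) = Y*(-2 + Y) (G(Y) = Y*(Y - 2) = Y*(-2 + Y))
t = 284 (t = -6 + 290 = 284)
G(r(-5))*t = -5*(-2 - 5)*284 = -5*(-7)*284 = 35*284 = 9940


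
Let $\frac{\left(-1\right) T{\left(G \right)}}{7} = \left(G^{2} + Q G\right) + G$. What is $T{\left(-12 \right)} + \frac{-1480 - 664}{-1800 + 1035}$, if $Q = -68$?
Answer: $- \frac{5074396}{765} \approx -6633.2$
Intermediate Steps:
$T{\left(G \right)} = - 7 G^{2} + 469 G$ ($T{\left(G \right)} = - 7 \left(\left(G^{2} - 68 G\right) + G\right) = - 7 \left(G^{2} - 67 G\right) = - 7 G^{2} + 469 G$)
$T{\left(-12 \right)} + \frac{-1480 - 664}{-1800 + 1035} = 7 \left(-12\right) \left(67 - -12\right) + \frac{-1480 - 664}{-1800 + 1035} = 7 \left(-12\right) \left(67 + 12\right) - \frac{2144}{-765} = 7 \left(-12\right) 79 - - \frac{2144}{765} = -6636 + \frac{2144}{765} = - \frac{5074396}{765}$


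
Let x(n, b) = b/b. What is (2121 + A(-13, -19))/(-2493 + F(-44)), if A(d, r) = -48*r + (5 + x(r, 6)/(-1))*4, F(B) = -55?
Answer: -3049/2548 ≈ -1.1966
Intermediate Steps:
x(n, b) = 1
A(d, r) = 16 - 48*r (A(d, r) = -48*r + (5 + 1/(-1))*4 = -48*r + (5 + 1*(-1))*4 = -48*r + (5 - 1)*4 = -48*r + 4*4 = -48*r + 16 = 16 - 48*r)
(2121 + A(-13, -19))/(-2493 + F(-44)) = (2121 + (16 - 48*(-19)))/(-2493 - 55) = (2121 + (16 + 912))/(-2548) = (2121 + 928)*(-1/2548) = 3049*(-1/2548) = -3049/2548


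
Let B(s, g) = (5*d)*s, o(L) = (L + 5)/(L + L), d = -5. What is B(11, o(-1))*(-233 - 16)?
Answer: 68475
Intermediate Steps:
o(L) = (5 + L)/(2*L) (o(L) = (5 + L)/((2*L)) = (5 + L)*(1/(2*L)) = (5 + L)/(2*L))
B(s, g) = -25*s (B(s, g) = (5*(-5))*s = -25*s)
B(11, o(-1))*(-233 - 16) = (-25*11)*(-233 - 16) = -275*(-249) = 68475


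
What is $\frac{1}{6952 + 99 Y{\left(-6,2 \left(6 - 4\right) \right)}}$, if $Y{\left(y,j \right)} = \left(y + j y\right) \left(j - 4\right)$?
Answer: $\frac{1}{6952} \approx 0.00014384$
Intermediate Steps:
$Y{\left(y,j \right)} = \left(-4 + j\right) \left(y + j y\right)$ ($Y{\left(y,j \right)} = \left(y + j y\right) \left(-4 + j\right) = \left(-4 + j\right) \left(y + j y\right)$)
$\frac{1}{6952 + 99 Y{\left(-6,2 \left(6 - 4\right) \right)}} = \frac{1}{6952 + 99 \left(- 6 \left(-4 + \left(2 \left(6 - 4\right)\right)^{2} - 3 \cdot 2 \left(6 - 4\right)\right)\right)} = \frac{1}{6952 + 99 \left(- 6 \left(-4 + \left(2 \cdot 2\right)^{2} - 3 \cdot 2 \cdot 2\right)\right)} = \frac{1}{6952 + 99 \left(- 6 \left(-4 + 4^{2} - 12\right)\right)} = \frac{1}{6952 + 99 \left(- 6 \left(-4 + 16 - 12\right)\right)} = \frac{1}{6952 + 99 \left(\left(-6\right) 0\right)} = \frac{1}{6952 + 99 \cdot 0} = \frac{1}{6952 + 0} = \frac{1}{6952}$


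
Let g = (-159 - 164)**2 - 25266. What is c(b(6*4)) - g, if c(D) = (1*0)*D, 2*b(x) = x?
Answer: -79063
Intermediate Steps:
b(x) = x/2
c(D) = 0 (c(D) = 0*D = 0)
g = 79063 (g = (-323)**2 - 25266 = 104329 - 25266 = 79063)
c(b(6*4)) - g = 0 - 1*79063 = 0 - 79063 = -79063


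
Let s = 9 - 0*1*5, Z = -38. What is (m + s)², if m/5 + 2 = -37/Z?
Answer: 21609/1444 ≈ 14.965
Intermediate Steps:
s = 9 (s = 9 - 0*5 = 9 - 1*0 = 9 + 0 = 9)
m = -195/38 (m = -10 + 5*(-37/(-38)) = -10 + 5*(-37*(-1/38)) = -10 + 5*(37/38) = -10 + 185/38 = -195/38 ≈ -5.1316)
(m + s)² = (-195/38 + 9)² = (147/38)² = 21609/1444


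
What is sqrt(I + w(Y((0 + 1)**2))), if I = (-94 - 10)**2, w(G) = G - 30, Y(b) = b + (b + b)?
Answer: sqrt(10789) ≈ 103.87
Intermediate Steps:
Y(b) = 3*b (Y(b) = b + 2*b = 3*b)
w(G) = -30 + G
I = 10816 (I = (-104)**2 = 10816)
sqrt(I + w(Y((0 + 1)**2))) = sqrt(10816 + (-30 + 3*(0 + 1)**2)) = sqrt(10816 + (-30 + 3*1**2)) = sqrt(10816 + (-30 + 3*1)) = sqrt(10816 + (-30 + 3)) = sqrt(10816 - 27) = sqrt(10789)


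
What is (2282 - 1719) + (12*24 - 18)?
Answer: 833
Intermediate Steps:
(2282 - 1719) + (12*24 - 18) = 563 + (288 - 18) = 563 + 270 = 833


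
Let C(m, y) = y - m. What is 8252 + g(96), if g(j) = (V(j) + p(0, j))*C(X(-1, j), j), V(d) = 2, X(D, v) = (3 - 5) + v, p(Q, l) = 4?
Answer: 8264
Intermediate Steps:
X(D, v) = -2 + v
g(j) = 12 (g(j) = (2 + 4)*(j - (-2 + j)) = 6*(j + (2 - j)) = 6*2 = 12)
8252 + g(96) = 8252 + 12 = 8264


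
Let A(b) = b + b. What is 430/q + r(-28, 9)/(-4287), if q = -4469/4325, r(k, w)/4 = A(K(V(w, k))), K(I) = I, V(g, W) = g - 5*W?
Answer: -7978075298/19158603 ≈ -416.42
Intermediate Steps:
A(b) = 2*b
r(k, w) = -40*k + 8*w (r(k, w) = 4*(2*(w - 5*k)) = 4*(-10*k + 2*w) = -40*k + 8*w)
q = -4469/4325 (q = -4469*1/4325 = -4469/4325 ≈ -1.0333)
430/q + r(-28, 9)/(-4287) = 430/(-4469/4325) + (-40*(-28) + 8*9)/(-4287) = 430*(-4325/4469) + (1120 + 72)*(-1/4287) = -1859750/4469 + 1192*(-1/4287) = -1859750/4469 - 1192/4287 = -7978075298/19158603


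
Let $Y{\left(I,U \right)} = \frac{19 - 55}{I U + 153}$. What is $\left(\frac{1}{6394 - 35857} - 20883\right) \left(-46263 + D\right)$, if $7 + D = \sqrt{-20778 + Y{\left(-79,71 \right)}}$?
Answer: $\frac{4066973236300}{4209} - \frac{307637915 i \sqrt{9664343403}}{10046883} \approx 9.6626 \cdot 10^{8} - 3.0102 \cdot 10^{6} i$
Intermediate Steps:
$Y{\left(I,U \right)} = - \frac{36}{153 + I U}$ ($Y{\left(I,U \right)} = \frac{19 - 55}{153 + I U} = - \frac{36}{153 + I U}$)
$D = -7 + \frac{i \sqrt{9664343403}}{682}$ ($D = -7 + \sqrt{-20778 - \frac{36}{153 - 5609}} = -7 + \sqrt{-20778 - \frac{36}{-5456}} = -7 + \sqrt{-20778 - - \frac{9}{1364}} = -7 + \sqrt{-20778 + \frac{9}{1364}} = -7 + \sqrt{- \frac{28341183}{1364}} = -7 + \frac{i \sqrt{9664343403}}{682} \approx -7.0 + 144.15 i$)
$\left(\frac{1}{6394 - 35857} - 20883\right) \left(-46263 + D\right) = \left(\frac{1}{6394 - 35857} - 20883\right) \left(-46263 - \left(7 - \frac{i \sqrt{9664343403}}{682}\right)\right) = \left(\frac{1}{-29463} - 20883\right) \left(-46270 + \frac{i \sqrt{9664343403}}{682}\right) = \left(- \frac{1}{29463} - 20883\right) \left(-46270 + \frac{i \sqrt{9664343403}}{682}\right) = - \frac{615275830 \left(-46270 + \frac{i \sqrt{9664343403}}{682}\right)}{29463} = \frac{4066973236300}{4209} - \frac{307637915 i \sqrt{9664343403}}{10046883}$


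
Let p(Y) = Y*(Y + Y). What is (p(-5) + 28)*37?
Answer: 2886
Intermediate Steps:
p(Y) = 2*Y² (p(Y) = Y*(2*Y) = 2*Y²)
(p(-5) + 28)*37 = (2*(-5)² + 28)*37 = (2*25 + 28)*37 = (50 + 28)*37 = 78*37 = 2886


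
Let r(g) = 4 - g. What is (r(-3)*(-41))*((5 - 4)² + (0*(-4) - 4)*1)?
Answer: 861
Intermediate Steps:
(r(-3)*(-41))*((5 - 4)² + (0*(-4) - 4)*1) = ((4 - 1*(-3))*(-41))*((5 - 4)² + (0*(-4) - 4)*1) = ((4 + 3)*(-41))*(1² + (0 - 4)*1) = (7*(-41))*(1 - 4*1) = -287*(1 - 4) = -287*(-3) = 861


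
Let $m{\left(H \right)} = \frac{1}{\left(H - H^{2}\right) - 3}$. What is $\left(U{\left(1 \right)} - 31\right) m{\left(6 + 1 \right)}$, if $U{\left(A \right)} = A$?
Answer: $\frac{2}{3} \approx 0.66667$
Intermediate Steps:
$m{\left(H \right)} = \frac{1}{-3 + H - H^{2}}$
$\left(U{\left(1 \right)} - 31\right) m{\left(6 + 1 \right)} = \left(1 - 31\right) \left(- \frac{1}{3 + \left(6 + 1\right)^{2} - \left(6 + 1\right)}\right) = \left(1 - 31\right) \left(- \frac{1}{3 + 7^{2} - 7}\right) = \left(1 - 31\right) \left(- \frac{1}{3 + 49 - 7}\right) = - 30 \left(- \frac{1}{45}\right) = - 30 \left(\left(-1\right) \frac{1}{45}\right) = \left(-30\right) \left(- \frac{1}{45}\right) = \frac{2}{3}$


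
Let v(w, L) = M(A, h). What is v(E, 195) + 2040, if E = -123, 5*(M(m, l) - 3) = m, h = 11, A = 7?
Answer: 10222/5 ≈ 2044.4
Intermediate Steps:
M(m, l) = 3 + m/5
v(w, L) = 22/5 (v(w, L) = 3 + (⅕)*7 = 3 + 7/5 = 22/5)
v(E, 195) + 2040 = 22/5 + 2040 = 10222/5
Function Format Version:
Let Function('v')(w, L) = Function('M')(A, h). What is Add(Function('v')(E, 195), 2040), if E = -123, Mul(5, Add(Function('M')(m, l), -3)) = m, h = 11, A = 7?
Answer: Rational(10222, 5) ≈ 2044.4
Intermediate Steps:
Function('M')(m, l) = Add(3, Mul(Rational(1, 5), m))
Function('v')(w, L) = Rational(22, 5) (Function('v')(w, L) = Add(3, Mul(Rational(1, 5), 7)) = Add(3, Rational(7, 5)) = Rational(22, 5))
Add(Function('v')(E, 195), 2040) = Add(Rational(22, 5), 2040) = Rational(10222, 5)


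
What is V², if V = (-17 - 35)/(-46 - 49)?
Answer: 2704/9025 ≈ 0.29961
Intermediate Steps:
V = 52/95 (V = -52/(-95) = -52*(-1/95) = 52/95 ≈ 0.54737)
V² = (52/95)² = 2704/9025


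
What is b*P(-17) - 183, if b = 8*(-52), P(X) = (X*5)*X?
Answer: -601303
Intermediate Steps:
P(X) = 5*X² (P(X) = (5*X)*X = 5*X²)
b = -416
b*P(-17) - 183 = -2080*(-17)² - 183 = -2080*289 - 183 = -416*1445 - 183 = -601120 - 183 = -601303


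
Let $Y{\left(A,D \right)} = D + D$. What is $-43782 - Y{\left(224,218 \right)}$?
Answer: $-44218$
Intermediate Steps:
$Y{\left(A,D \right)} = 2 D$
$-43782 - Y{\left(224,218 \right)} = -43782 - 2 \cdot 218 = -43782 - 436 = -44218$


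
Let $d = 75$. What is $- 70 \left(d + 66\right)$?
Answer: $-9870$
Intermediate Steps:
$- 70 \left(d + 66\right) = - 70 \left(75 + 66\right) = \left(-70\right) 141 = -9870$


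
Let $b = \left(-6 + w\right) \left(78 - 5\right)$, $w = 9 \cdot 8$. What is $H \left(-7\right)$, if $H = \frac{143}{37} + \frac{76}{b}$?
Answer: $- \frac{2421251}{89133} \approx -27.164$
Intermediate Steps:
$w = 72$
$b = 4818$ ($b = \left(-6 + 72\right) \left(78 - 5\right) = 66 \cdot 73 = 4818$)
$H = \frac{345893}{89133}$ ($H = \frac{143}{37} + \frac{76}{4818} = 143 \cdot \frac{1}{37} + 76 \cdot \frac{1}{4818} = \frac{143}{37} + \frac{38}{2409} = \frac{345893}{89133} \approx 3.8806$)
$H \left(-7\right) = \frac{345893}{89133} \left(-7\right) = - \frac{2421251}{89133}$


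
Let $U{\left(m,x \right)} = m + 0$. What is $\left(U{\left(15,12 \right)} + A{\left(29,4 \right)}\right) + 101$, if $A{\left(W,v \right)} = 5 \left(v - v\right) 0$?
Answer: $116$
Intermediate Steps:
$U{\left(m,x \right)} = m$
$A{\left(W,v \right)} = 0$ ($A{\left(W,v \right)} = 5 \cdot 0 \cdot 0 = 0 \cdot 0 = 0$)
$\left(U{\left(15,12 \right)} + A{\left(29,4 \right)}\right) + 101 = \left(15 + 0\right) + 101 = 15 + 101 = 116$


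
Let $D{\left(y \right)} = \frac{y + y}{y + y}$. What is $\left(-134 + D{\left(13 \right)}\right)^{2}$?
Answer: $17689$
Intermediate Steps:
$D{\left(y \right)} = 1$ ($D{\left(y \right)} = \frac{2 y}{2 y} = 2 y \frac{1}{2 y} = 1$)
$\left(-134 + D{\left(13 \right)}\right)^{2} = \left(-134 + 1\right)^{2} = \left(-133\right)^{2} = 17689$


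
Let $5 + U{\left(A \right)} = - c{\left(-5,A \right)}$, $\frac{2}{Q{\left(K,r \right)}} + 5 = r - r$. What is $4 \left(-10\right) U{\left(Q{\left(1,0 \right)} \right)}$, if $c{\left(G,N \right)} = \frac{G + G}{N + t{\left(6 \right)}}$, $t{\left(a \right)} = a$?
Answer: $\frac{900}{7} \approx 128.57$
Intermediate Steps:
$Q{\left(K,r \right)} = - \frac{2}{5}$ ($Q{\left(K,r \right)} = \frac{2}{-5 + \left(r - r\right)} = \frac{2}{-5 + 0} = \frac{2}{-5} = 2 \left(- \frac{1}{5}\right) = - \frac{2}{5}$)
$c{\left(G,N \right)} = \frac{2 G}{6 + N}$ ($c{\left(G,N \right)} = \frac{G + G}{N + 6} = \frac{2 G}{6 + N}$)
$U{\left(A \right)} = -5 + \frac{10}{6 + A}$ ($U{\left(A \right)} = -5 - 2 \left(-5\right) \frac{1}{6 + A} = -5 - - \frac{10}{6 + A} = -5 + \frac{10}{6 + A}$)
$4 \left(-10\right) U{\left(Q{\left(1,0 \right)} \right)} = 4 \left(-10\right) \frac{5 \left(-4 - - \frac{2}{5}\right)}{6 - \frac{2}{5}} = - 40 \frac{5 \left(-4 + \frac{2}{5}\right)}{\frac{28}{5}} = - 40 \cdot 5 \cdot \frac{5}{28} \left(- \frac{18}{5}\right) = \left(-40\right) \left(- \frac{45}{14}\right) = \frac{900}{7}$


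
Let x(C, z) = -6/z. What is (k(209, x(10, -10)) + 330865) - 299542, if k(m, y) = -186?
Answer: 31137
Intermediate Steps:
(k(209, x(10, -10)) + 330865) - 299542 = (-186 + 330865) - 299542 = 330679 - 299542 = 31137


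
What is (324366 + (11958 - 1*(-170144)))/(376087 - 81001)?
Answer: 253234/147543 ≈ 1.7163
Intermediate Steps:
(324366 + (11958 - 1*(-170144)))/(376087 - 81001) = (324366 + (11958 + 170144))/295086 = (324366 + 182102)*(1/295086) = 506468*(1/295086) = 253234/147543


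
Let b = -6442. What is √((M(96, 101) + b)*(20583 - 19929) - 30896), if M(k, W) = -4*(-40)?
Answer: 98*I*√431 ≈ 2034.5*I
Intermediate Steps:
M(k, W) = 160
√((M(96, 101) + b)*(20583 - 19929) - 30896) = √((160 - 6442)*(20583 - 19929) - 30896) = √(-6282*654 - 30896) = √(-4108428 - 30896) = √(-4139324) = 98*I*√431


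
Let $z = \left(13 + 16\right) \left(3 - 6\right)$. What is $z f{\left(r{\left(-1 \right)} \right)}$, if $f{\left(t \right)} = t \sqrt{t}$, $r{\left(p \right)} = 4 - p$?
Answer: $- 435 \sqrt{5} \approx -972.69$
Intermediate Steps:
$z = -87$ ($z = 29 \left(-3\right) = -87$)
$f{\left(t \right)} = t^{\frac{3}{2}}$
$z f{\left(r{\left(-1 \right)} \right)} = - 87 \left(4 - -1\right)^{\frac{3}{2}} = - 87 \left(4 + 1\right)^{\frac{3}{2}} = - 87 \cdot 5^{\frac{3}{2}} = - 87 \cdot 5 \sqrt{5} = - 435 \sqrt{5}$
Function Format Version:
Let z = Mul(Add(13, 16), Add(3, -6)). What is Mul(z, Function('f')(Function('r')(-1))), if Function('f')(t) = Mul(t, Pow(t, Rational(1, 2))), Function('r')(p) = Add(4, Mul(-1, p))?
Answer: Mul(-435, Pow(5, Rational(1, 2))) ≈ -972.69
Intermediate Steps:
z = -87 (z = Mul(29, -3) = -87)
Function('f')(t) = Pow(t, Rational(3, 2))
Mul(z, Function('f')(Function('r')(-1))) = Mul(-87, Pow(Add(4, Mul(-1, -1)), Rational(3, 2))) = Mul(-87, Pow(Add(4, 1), Rational(3, 2))) = Mul(-87, Pow(5, Rational(3, 2))) = Mul(-87, Mul(5, Pow(5, Rational(1, 2)))) = Mul(-435, Pow(5, Rational(1, 2)))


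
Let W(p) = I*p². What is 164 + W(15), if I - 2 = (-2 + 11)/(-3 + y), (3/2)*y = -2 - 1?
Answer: 209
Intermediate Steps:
y = -2 (y = 2*(-2 - 1)/3 = (⅔)*(-3) = -2)
I = ⅕ (I = 2 + (-2 + 11)/(-3 - 2) = 2 + 9/(-5) = 2 + 9*(-⅕) = 2 - 9/5 = ⅕ ≈ 0.20000)
W(p) = p²/5
164 + W(15) = 164 + (⅕)*15² = 164 + (⅕)*225 = 164 + 45 = 209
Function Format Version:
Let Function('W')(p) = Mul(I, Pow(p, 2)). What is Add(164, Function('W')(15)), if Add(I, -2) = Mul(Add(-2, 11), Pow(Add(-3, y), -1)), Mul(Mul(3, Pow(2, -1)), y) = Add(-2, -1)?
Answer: 209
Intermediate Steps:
y = -2 (y = Mul(Rational(2, 3), Add(-2, -1)) = Mul(Rational(2, 3), -3) = -2)
I = Rational(1, 5) (I = Add(2, Mul(Add(-2, 11), Pow(Add(-3, -2), -1))) = Add(2, Mul(9, Pow(-5, -1))) = Add(2, Mul(9, Rational(-1, 5))) = Add(2, Rational(-9, 5)) = Rational(1, 5) ≈ 0.20000)
Function('W')(p) = Mul(Rational(1, 5), Pow(p, 2))
Add(164, Function('W')(15)) = Add(164, Mul(Rational(1, 5), Pow(15, 2))) = Add(164, Mul(Rational(1, 5), 225)) = Add(164, 45) = 209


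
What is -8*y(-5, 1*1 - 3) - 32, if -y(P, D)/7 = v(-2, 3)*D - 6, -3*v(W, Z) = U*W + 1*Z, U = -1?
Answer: -544/3 ≈ -181.33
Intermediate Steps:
v(W, Z) = -Z/3 + W/3 (v(W, Z) = -(-W + 1*Z)/3 = -(-W + Z)/3 = -(Z - W)/3 = -Z/3 + W/3)
y(P, D) = 42 + 35*D/3 (y(P, D) = -7*((-1/3*3 + (1/3)*(-2))*D - 6) = -7*((-1 - 2/3)*D - 6) = -7*(-5*D/3 - 6) = -7*(-6 - 5*D/3) = 42 + 35*D/3)
-8*y(-5, 1*1 - 3) - 32 = -8*(42 + 35*(1*1 - 3)/3) - 32 = -8*(42 + 35*(1 - 3)/3) - 32 = -8*(42 + (35/3)*(-2)) - 32 = -8*(42 - 70/3) - 32 = -8*56/3 - 32 = -448/3 - 32 = -544/3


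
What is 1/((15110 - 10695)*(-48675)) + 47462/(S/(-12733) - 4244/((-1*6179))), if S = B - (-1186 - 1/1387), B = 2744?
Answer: 6745655441095280767643/53752002719988375 ≈ 1.2550e+5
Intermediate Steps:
S = 5450911/1387 (S = 2744 - (-1186 - 1/1387) = 2744 - 1*(-1644983/1387) = 2744 + 1644983/1387 = 5450911/1387 ≈ 3930.0)
1/((15110 - 10695)*(-48675)) + 47462/(S/(-12733) - 4244/((-1*6179))) = 1/((15110 - 10695)*(-48675)) + 47462/((5450911/1387)/(-12733) - 4244/((-1*6179))) = -1/48675/4415 + 47462/((5450911/1387)*(-1/12733) - 4244/(-6179)) = (1/4415)*(-1/48675) + 47462/(-5450911/17660671 - 4244*(-1/6179)) = -1/214900125 + 47462/(-5450911/17660671 + 4244/6179) = -1/214900125 + 47462/(41270708655/109125286109) = -1/214900125 + 47462*(109125286109/41270708655) = -1/214900125 + 5179304329305358/41270708655 = 6745655441095280767643/53752002719988375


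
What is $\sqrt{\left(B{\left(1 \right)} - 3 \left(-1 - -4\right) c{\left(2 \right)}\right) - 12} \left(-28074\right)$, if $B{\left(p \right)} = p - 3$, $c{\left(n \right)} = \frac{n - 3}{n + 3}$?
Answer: $- \frac{28074 i \sqrt{305}}{5} \approx - 98058.0 i$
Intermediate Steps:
$c{\left(n \right)} = \frac{-3 + n}{3 + n}$
$B{\left(p \right)} = -3 + p$
$\sqrt{\left(B{\left(1 \right)} - 3 \left(-1 - -4\right) c{\left(2 \right)}\right) - 12} \left(-28074\right) = \sqrt{\left(\left(-3 + 1\right) - 3 \left(-1 - -4\right) \frac{-3 + 2}{3 + 2}\right) - 12} \left(-28074\right) = \sqrt{\left(-2 - 3 \left(-1 + 4\right) \frac{1}{5} \left(-1\right)\right) - 12} \left(-28074\right) = \sqrt{\left(-2 - 3 \cdot 3 \cdot \frac{1}{5} \left(-1\right)\right) - 12} \left(-28074\right) = \sqrt{\left(-2 - 9 \left(- \frac{1}{5}\right)\right) - 12} \left(-28074\right) = \sqrt{\left(-2 - - \frac{9}{5}\right) - 12} \left(-28074\right) = \sqrt{\left(-2 + \frac{9}{5}\right) - 12} \left(-28074\right) = \sqrt{- \frac{1}{5} - 12} \left(-28074\right) = \sqrt{- \frac{61}{5}} \left(-28074\right) = \frac{i \sqrt{305}}{5} \left(-28074\right) = - \frac{28074 i \sqrt{305}}{5}$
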